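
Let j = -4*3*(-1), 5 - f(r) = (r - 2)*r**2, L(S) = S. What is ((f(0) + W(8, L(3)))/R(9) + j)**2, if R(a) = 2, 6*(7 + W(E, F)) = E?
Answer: 1225/9 ≈ 136.11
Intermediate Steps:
W(E, F) = -7 + E/6
f(r) = 5 - r**2*(-2 + r) (f(r) = 5 - (r - 2)*r**2 = 5 - (-2 + r)*r**2 = 5 - r**2*(-2 + r))
j = 12 (j = -12*(-1) = 12)
((f(0) + W(8, L(3)))/R(9) + j)**2 = (((5 - 1*0**3 + 2*0**2) + (-7 + (1/6)*8))/2 + 12)**2 = (((5 - 1*0 + 2*0) + (-7 + 4/3))*(1/2) + 12)**2 = (((5 + 0 + 0) - 17/3)*(1/2) + 12)**2 = ((5 - 17/3)*(1/2) + 12)**2 = (-2/3*1/2 + 12)**2 = (-1/3 + 12)**2 = (35/3)**2 = 1225/9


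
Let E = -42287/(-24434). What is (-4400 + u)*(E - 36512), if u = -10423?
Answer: 13223478544983/24434 ≈ 5.4119e+8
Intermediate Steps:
E = 42287/24434 (E = -42287*(-1/24434) = 42287/24434 ≈ 1.7307)
(-4400 + u)*(E - 36512) = (-4400 - 10423)*(42287/24434 - 36512) = -14823*(-892091921/24434) = 13223478544983/24434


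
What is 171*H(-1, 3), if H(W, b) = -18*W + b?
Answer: 3591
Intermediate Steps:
H(W, b) = b - 18*W
171*H(-1, 3) = 171*(3 - 18*(-1)) = 171*(3 + 18) = 171*21 = 3591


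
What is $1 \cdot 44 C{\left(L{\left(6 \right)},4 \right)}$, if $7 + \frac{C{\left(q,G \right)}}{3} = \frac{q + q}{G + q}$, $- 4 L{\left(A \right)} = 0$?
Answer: $-924$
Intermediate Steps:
$L{\left(A \right)} = 0$ ($L{\left(A \right)} = \left(- \frac{1}{4}\right) 0 = 0$)
$C{\left(q,G \right)} = -21 + \frac{6 q}{G + q}$ ($C{\left(q,G \right)} = -21 + 3 \frac{q + q}{G + q} = -21 + 3 \frac{2 q}{G + q} = -21 + \frac{6 q}{G + q}$)
$1 \cdot 44 C{\left(L{\left(6 \right)},4 \right)} = 1 \cdot 44 \frac{3 \left(\left(-7\right) 4 - 0\right)}{4 + 0} = 44 \frac{3 \left(-28 + 0\right)}{4} = 44 \cdot 3 \cdot \frac{1}{4} \left(-28\right) = 44 \left(-21\right) = -924$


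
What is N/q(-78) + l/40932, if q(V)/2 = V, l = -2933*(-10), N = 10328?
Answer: -17423759/266058 ≈ -65.489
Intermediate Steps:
l = 29330
q(V) = 2*V
N/q(-78) + l/40932 = 10328/((2*(-78))) + 29330/40932 = 10328/(-156) + 29330*(1/40932) = 10328*(-1/156) + 14665/20466 = -2582/39 + 14665/20466 = -17423759/266058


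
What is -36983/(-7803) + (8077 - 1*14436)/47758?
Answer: 1716614837/372655674 ≈ 4.6064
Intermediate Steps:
-36983/(-7803) + (8077 - 1*14436)/47758 = -36983*(-1/7803) + (8077 - 14436)*(1/47758) = 36983/7803 - 6359*1/47758 = 36983/7803 - 6359/47758 = 1716614837/372655674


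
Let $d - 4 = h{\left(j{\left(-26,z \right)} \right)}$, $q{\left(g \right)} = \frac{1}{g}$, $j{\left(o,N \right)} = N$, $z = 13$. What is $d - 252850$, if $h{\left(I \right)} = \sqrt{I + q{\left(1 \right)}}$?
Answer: $-252846 + \sqrt{14} \approx -2.5284 \cdot 10^{5}$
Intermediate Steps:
$h{\left(I \right)} = \sqrt{1 + I}$ ($h{\left(I \right)} = \sqrt{I + 1^{-1}} = \sqrt{I + 1} = \sqrt{1 + I}$)
$d = 4 + \sqrt{14}$ ($d = 4 + \sqrt{1 + 13} = 4 + \sqrt{14} \approx 7.7417$)
$d - 252850 = \left(4 + \sqrt{14}\right) - 252850 = -252846 + \sqrt{14}$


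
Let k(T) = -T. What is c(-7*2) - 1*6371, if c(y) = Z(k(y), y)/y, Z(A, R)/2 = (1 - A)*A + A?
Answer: -6347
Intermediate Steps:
Z(A, R) = 2*A + 2*A*(1 - A) (Z(A, R) = 2*((1 - A)*A + A) = 2*(A*(1 - A) + A) = 2*(A + A*(1 - A)) = 2*A + 2*A*(1 - A))
c(y) = -4 - 2*y (c(y) = (2*(-y)*(2 - (-1)*y))/y = (2*(-y)*(2 + y))/y = (-2*y*(2 + y))/y = -4 - 2*y)
c(-7*2) - 1*6371 = (-4 - (-14)*2) - 1*6371 = (-4 - 2*(-14)) - 6371 = (-4 + 28) - 6371 = 24 - 6371 = -6347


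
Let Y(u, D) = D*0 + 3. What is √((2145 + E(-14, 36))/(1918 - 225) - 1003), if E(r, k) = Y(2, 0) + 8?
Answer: I*√2871197639/1693 ≈ 31.65*I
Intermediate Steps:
Y(u, D) = 3 (Y(u, D) = 0 + 3 = 3)
E(r, k) = 11 (E(r, k) = 3 + 8 = 11)
√((2145 + E(-14, 36))/(1918 - 225) - 1003) = √((2145 + 11)/(1918 - 225) - 1003) = √(2156/1693 - 1003) = √(-1695923/1693) = I*√2871197639/1693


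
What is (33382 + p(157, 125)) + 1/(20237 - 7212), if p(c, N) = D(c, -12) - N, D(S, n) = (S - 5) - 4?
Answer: 435100126/13025 ≈ 33405.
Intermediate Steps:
D(S, n) = -9 + S (D(S, n) = (-5 + S) - 4 = -9 + S)
p(c, N) = -9 + c - N (p(c, N) = (-9 + c) - N = -9 + c - N)
(33382 + p(157, 125)) + 1/(20237 - 7212) = (33382 + (-9 + 157 - 1*125)) + 1/(20237 - 7212) = (33382 + (-9 + 157 - 125)) + 1/13025 = (33382 + 23) + 1/13025 = 33405 + 1/13025 = 435100126/13025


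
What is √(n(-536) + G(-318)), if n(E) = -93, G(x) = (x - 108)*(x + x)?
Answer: √270843 ≈ 520.43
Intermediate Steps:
G(x) = 2*x*(-108 + x) (G(x) = (-108 + x)*(2*x) = 2*x*(-108 + x))
√(n(-536) + G(-318)) = √(-93 + 2*(-318)*(-108 - 318)) = √(-93 + 2*(-318)*(-426)) = √(-93 + 270936) = √270843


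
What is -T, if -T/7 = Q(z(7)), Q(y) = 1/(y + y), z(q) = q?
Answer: ½ ≈ 0.50000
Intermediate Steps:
Q(y) = 1/(2*y)
T = -½ (T = -7/(2*7) = -7*1/14 = -½ ≈ -0.50000)
-T = -1*(-½) = ½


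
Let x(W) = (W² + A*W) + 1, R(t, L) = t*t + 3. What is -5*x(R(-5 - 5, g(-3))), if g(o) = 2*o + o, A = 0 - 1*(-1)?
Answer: -53565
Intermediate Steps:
A = 1 (A = 0 + 1 = 1)
g(o) = 3*o
R(t, L) = 3 + t² (R(t, L) = t² + 3 = 3 + t²)
x(W) = 1 + W + W² (x(W) = (W² + 1*W) + 1 = (W² + W) + 1 = (W + W²) + 1 = 1 + W + W²)
-5*x(R(-5 - 5, g(-3))) = -5*(1 + (3 + (-5 - 5)²) + (3 + (-5 - 5)²)²) = -5*(1 + (3 + (-10)²) + (3 + (-10)²)²) = -5*(1 + (3 + 100) + (3 + 100)²) = -5*(1 + 103 + 103²) = -5*(1 + 103 + 10609) = -5*10713 = -53565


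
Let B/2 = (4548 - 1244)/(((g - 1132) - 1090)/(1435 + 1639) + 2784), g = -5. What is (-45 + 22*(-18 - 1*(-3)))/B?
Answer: -3208420875/20312992 ≈ -157.95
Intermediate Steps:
B = 20312992/8555789 (B = 2*((4548 - 1244)/(((-5 - 1132) - 1090)/(1435 + 1639) + 2784)) = 2*(3304/((-1137 - 1090)/3074 + 2784)) = 2*(3304/(-2227*1/3074 + 2784)) = 2*(3304/(-2227/3074 + 2784)) = 2*(3304/(8555789/3074)) = 2*(3304*(3074/8555789)) = 2*(10156496/8555789) = 20312992/8555789 ≈ 2.3742)
(-45 + 22*(-18 - 1*(-3)))/B = (-45 + 22*(-18 - 1*(-3)))/(20312992/8555789) = (-45 + 22*(-18 + 3))*(8555789/20312992) = (-45 + 22*(-15))*(8555789/20312992) = (-45 - 330)*(8555789/20312992) = -375*8555789/20312992 = -3208420875/20312992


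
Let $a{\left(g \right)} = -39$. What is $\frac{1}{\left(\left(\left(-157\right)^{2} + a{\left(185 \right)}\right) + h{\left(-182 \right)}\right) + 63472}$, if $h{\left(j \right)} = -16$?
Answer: $\frac{1}{88066} \approx 1.1355 \cdot 10^{-5}$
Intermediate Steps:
$\frac{1}{\left(\left(\left(-157\right)^{2} + a{\left(185 \right)}\right) + h{\left(-182 \right)}\right) + 63472} = \frac{1}{\left(\left(\left(-157\right)^{2} - 39\right) - 16\right) + 63472} = \frac{1}{\left(\left(24649 - 39\right) - 16\right) + 63472} = \frac{1}{\left(24610 - 16\right) + 63472} = \frac{1}{24594 + 63472} = \frac{1}{88066}$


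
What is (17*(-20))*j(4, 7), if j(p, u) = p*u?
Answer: -9520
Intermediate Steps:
(17*(-20))*j(4, 7) = (17*(-20))*(4*7) = -340*28 = -9520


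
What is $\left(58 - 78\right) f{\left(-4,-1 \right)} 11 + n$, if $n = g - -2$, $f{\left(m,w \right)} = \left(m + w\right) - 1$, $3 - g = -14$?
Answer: $1339$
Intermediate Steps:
$g = 17$ ($g = 3 - -14 = 3 + 14 = 17$)
$f{\left(m,w \right)} = -1 + m + w$
$n = 19$ ($n = 17 - -2 = 17 + 2 = 19$)
$\left(58 - 78\right) f{\left(-4,-1 \right)} 11 + n = \left(58 - 78\right) \left(-1 - 4 - 1\right) 11 + 19 = \left(58 - 78\right) \left(\left(-6\right) 11\right) + 19 = \left(-20\right) \left(-66\right) + 19 = 1320 + 19 = 1339$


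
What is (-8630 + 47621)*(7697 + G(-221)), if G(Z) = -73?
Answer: 297267384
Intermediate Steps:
(-8630 + 47621)*(7697 + G(-221)) = (-8630 + 47621)*(7697 - 73) = 38991*7624 = 297267384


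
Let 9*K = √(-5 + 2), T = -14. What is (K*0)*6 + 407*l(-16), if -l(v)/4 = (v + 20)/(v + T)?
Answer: 3256/15 ≈ 217.07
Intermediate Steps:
K = I*√3/9 (K = √(-5 + 2)/9 = √(-3)/9 = (I*√3)/9 = I*√3/9 ≈ 0.19245*I)
l(v) = -4*(20 + v)/(-14 + v) (l(v) = -4*(v + 20)/(v - 14) = -4*(20 + v)/(-14 + v))
(K*0)*6 + 407*l(-16) = ((I*√3/9)*0)*6 + 407*(4*(-20 - 1*(-16))/(-14 - 16)) = 0*6 + 407*(4*(-20 + 16)/(-30)) = 0 + 407*(4*(-1/30)*(-4)) = 0 + 407*(8/15) = 0 + 3256/15 = 3256/15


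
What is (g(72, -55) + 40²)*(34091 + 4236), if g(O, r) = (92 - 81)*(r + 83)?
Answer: 73127916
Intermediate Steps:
g(O, r) = 913 + 11*r (g(O, r) = 11*(83 + r) = 913 + 11*r)
(g(72, -55) + 40²)*(34091 + 4236) = ((913 + 11*(-55)) + 40²)*(34091 + 4236) = ((913 - 605) + 1600)*38327 = (308 + 1600)*38327 = 1908*38327 = 73127916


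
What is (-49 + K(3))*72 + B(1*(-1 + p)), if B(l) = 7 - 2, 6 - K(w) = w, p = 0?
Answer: -3307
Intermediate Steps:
K(w) = 6 - w
B(l) = 5
(-49 + K(3))*72 + B(1*(-1 + p)) = (-49 + (6 - 1*3))*72 + 5 = (-49 + (6 - 3))*72 + 5 = (-49 + 3)*72 + 5 = -46*72 + 5 = -3312 + 5 = -3307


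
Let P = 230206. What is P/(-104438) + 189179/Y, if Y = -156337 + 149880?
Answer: -134455168/4268077 ≈ -31.503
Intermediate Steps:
Y = -6457
P/(-104438) + 189179/Y = 230206/(-104438) + 189179/(-6457) = 230206*(-1/104438) + 189179*(-1/6457) = -1457/661 - 189179/6457 = -134455168/4268077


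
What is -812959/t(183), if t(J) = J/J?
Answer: -812959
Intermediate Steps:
t(J) = 1
-812959/t(183) = -812959/1 = -812959*1 = -812959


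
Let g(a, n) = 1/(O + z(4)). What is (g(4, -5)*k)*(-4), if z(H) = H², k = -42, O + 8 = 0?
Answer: 21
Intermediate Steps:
O = -8 (O = -8 + 0 = -8)
g(a, n) = ⅛ (g(a, n) = 1/(-8 + 4²) = 1/(-8 + 16) = 1/8 = ⅛)
(g(4, -5)*k)*(-4) = ((⅛)*(-42))*(-4) = -21/4*(-4) = 21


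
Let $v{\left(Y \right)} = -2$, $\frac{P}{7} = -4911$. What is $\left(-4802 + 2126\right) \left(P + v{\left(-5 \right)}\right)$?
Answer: $91998204$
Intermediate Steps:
$P = -34377$ ($P = 7 \left(-4911\right) = -34377$)
$\left(-4802 + 2126\right) \left(P + v{\left(-5 \right)}\right) = \left(-4802 + 2126\right) \left(-34377 - 2\right) = \left(-2676\right) \left(-34379\right) = 91998204$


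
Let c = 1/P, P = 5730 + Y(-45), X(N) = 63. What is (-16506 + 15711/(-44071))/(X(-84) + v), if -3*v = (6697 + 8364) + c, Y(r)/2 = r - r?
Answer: 12504893640030/3755579059831 ≈ 3.3297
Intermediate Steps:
Y(r) = 0 (Y(r) = 2*(r - r) = 2*0 = 0)
P = 5730 (P = 5730 + 0 = 5730)
c = 1/5730 ≈ 0.00017452
v = -86299531/17190 (v = -((6697 + 8364) + 1/5730)/3 = -(15061 + 1/5730)/3 = -⅓*86299531/5730 = -86299531/17190 ≈ -5020.3)
(-16506 + 15711/(-44071))/(X(-84) + v) = (-16506 + 15711/(-44071))/(63 - 86299531/17190) = (-16506 + 15711*(-1/44071))/(-85216561/17190) = (-16506 - 15711/44071)*(-17190/85216561) = -727451637/44071*(-17190/85216561) = 12504893640030/3755579059831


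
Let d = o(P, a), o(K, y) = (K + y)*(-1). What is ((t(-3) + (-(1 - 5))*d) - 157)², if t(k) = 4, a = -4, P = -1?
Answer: 17689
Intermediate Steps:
o(K, y) = -K - y
d = 5 (d = -1*(-1) - 1*(-4) = 1 + 4 = 5)
((t(-3) + (-(1 - 5))*d) - 157)² = ((4 - (1 - 5)*5) - 157)² = ((4 - 1*(-4)*5) - 157)² = ((4 + 4*5) - 157)² = ((4 + 20) - 157)² = (24 - 157)² = (-133)² = 17689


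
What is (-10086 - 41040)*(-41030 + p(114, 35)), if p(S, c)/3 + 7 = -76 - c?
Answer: 2115798384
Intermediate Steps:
p(S, c) = -249 - 3*c (p(S, c) = -21 + 3*(-76 - c) = -21 + (-228 - 3*c) = -249 - 3*c)
(-10086 - 41040)*(-41030 + p(114, 35)) = (-10086 - 41040)*(-41030 + (-249 - 3*35)) = -51126*(-41030 + (-249 - 105)) = -51126*(-41030 - 354) = -51126*(-41384) = 2115798384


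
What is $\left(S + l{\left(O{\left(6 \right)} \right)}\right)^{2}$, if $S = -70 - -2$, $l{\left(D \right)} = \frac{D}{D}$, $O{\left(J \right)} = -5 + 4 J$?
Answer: $4489$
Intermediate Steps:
$l{\left(D \right)} = 1$
$S = -68$ ($S = -70 + 2 = -68$)
$\left(S + l{\left(O{\left(6 \right)} \right)}\right)^{2} = \left(-68 + 1\right)^{2} = \left(-67\right)^{2} = 4489$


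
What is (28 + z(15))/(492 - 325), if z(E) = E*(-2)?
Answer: -2/167 ≈ -0.011976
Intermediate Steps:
z(E) = -2*E
(28 + z(15))/(492 - 325) = (28 - 2*15)/(492 - 325) = (28 - 30)/167 = -2*1/167 = -2/167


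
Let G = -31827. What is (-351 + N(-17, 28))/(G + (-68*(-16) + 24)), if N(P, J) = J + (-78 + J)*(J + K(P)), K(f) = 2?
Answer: 1823/30715 ≈ 0.059352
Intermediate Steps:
N(P, J) = J + (-78 + J)*(2 + J) (N(P, J) = J + (-78 + J)*(J + 2) = J + (-78 + J)*(2 + J))
(-351 + N(-17, 28))/(G + (-68*(-16) + 24)) = (-351 + (-156 + 28**2 - 75*28))/(-31827 + (-68*(-16) + 24)) = (-351 + (-156 + 784 - 2100))/(-31827 + (1088 + 24)) = (-351 - 1472)/(-31827 + 1112) = -1823/(-30715) = -1823*(-1/30715) = 1823/30715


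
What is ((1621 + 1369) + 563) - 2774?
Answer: 779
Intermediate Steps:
((1621 + 1369) + 563) - 2774 = (2990 + 563) - 2774 = 3553 - 2774 = 779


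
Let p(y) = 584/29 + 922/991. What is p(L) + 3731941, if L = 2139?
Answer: 107252857881/28739 ≈ 3.7320e+6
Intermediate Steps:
p(y) = 605482/28739 (p(y) = 584*(1/29) + 922*(1/991) = 584/29 + 922/991 = 605482/28739)
p(L) + 3731941 = 605482/28739 + 3731941 = 107252857881/28739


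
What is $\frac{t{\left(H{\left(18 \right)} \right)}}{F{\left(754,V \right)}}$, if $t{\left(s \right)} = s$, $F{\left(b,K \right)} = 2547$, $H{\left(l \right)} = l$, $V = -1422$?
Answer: $\frac{2}{283} \approx 0.0070671$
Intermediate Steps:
$\frac{t{\left(H{\left(18 \right)} \right)}}{F{\left(754,V \right)}} = \frac{18}{2547} = 18 \cdot \frac{1}{2547} = \frac{2}{283}$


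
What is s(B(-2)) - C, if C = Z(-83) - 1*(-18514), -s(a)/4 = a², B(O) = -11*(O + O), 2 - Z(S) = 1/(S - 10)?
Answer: -2442181/93 ≈ -26260.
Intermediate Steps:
Z(S) = 2 - 1/(-10 + S) (Z(S) = 2 - 1/(S - 10) = 2 - 1/(-10 + S))
B(O) = -22*O (B(O) = -11*2*O = -22*O)
s(a) = -4*a²
C = 1721989/93 (C = (-21 + 2*(-83))/(-10 - 83) - 1*(-18514) = (-21 - 166)/(-93) + 18514 = -1/93*(-187) + 18514 = 187/93 + 18514 = 1721989/93 ≈ 18516.)
s(B(-2)) - C = -4*(-22*(-2))² - 1*1721989/93 = -4*44² - 1721989/93 = -4*1936 - 1721989/93 = -7744 - 1721989/93 = -2442181/93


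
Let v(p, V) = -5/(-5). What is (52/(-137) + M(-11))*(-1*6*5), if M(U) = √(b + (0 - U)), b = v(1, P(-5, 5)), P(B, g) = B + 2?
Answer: 1560/137 - 60*√3 ≈ -92.536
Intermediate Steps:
P(B, g) = 2 + B
v(p, V) = 1 (v(p, V) = -5*(-⅕) = 1)
b = 1
M(U) = √(1 - U) (M(U) = √(1 + (0 - U)) = √(1 - U))
(52/(-137) + M(-11))*(-1*6*5) = (52/(-137) + √(1 - 1*(-11)))*(-1*6*5) = (52*(-1/137) + √(1 + 11))*(-6*5) = (-52/137 + √12)*(-30) = (-52/137 + 2*√3)*(-30) = 1560/137 - 60*√3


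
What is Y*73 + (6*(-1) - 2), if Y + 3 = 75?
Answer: 5248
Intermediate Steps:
Y = 72 (Y = -3 + 75 = 72)
Y*73 + (6*(-1) - 2) = 72*73 + (6*(-1) - 2) = 5256 + (-6 - 2) = 5256 - 8 = 5248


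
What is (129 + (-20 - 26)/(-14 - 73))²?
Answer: 126990361/7569 ≈ 16778.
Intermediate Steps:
(129 + (-20 - 26)/(-14 - 73))² = (129 - 46/(-87))² = (129 - 46*(-1/87))² = (129 + 46/87)² = (11269/87)² = 126990361/7569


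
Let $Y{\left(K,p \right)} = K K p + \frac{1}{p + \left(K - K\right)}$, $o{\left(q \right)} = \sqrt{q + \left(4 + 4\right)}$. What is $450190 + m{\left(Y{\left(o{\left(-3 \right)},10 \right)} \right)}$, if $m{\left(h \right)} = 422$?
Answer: $450612$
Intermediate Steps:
$o{\left(q \right)} = \sqrt{8 + q}$ ($o{\left(q \right)} = \sqrt{q + 8} = \sqrt{8 + q}$)
$Y{\left(K,p \right)} = \frac{1}{p} + p K^{2}$ ($Y{\left(K,p \right)} = K^{2} p + \frac{1}{p + 0} = p K^{2} + \frac{1}{p} = \frac{1}{p} + p K^{2}$)
$450190 + m{\left(Y{\left(o{\left(-3 \right)},10 \right)} \right)} = 450190 + 422 = 450612$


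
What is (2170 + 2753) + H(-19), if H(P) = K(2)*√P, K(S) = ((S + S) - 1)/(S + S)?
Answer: 4923 + 3*I*√19/4 ≈ 4923.0 + 3.2692*I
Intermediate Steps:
K(S) = (-1 + 2*S)/(2*S) (K(S) = (2*S - 1)/((2*S)) = (-1 + 2*S)*(1/(2*S)) = (-1 + 2*S)/(2*S))
H(P) = 3*√P/4 (H(P) = ((-½ + 2)/2)*√P = ((½)*(3/2))*√P = 3*√P/4)
(2170 + 2753) + H(-19) = (2170 + 2753) + 3*√(-19)/4 = 4923 + 3*(I*√19)/4 = 4923 + 3*I*√19/4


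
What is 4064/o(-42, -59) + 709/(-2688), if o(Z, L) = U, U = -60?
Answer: -304627/4480 ≈ -67.997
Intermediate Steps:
o(Z, L) = -60
4064/o(-42, -59) + 709/(-2688) = 4064/(-60) + 709/(-2688) = 4064*(-1/60) + 709*(-1/2688) = -1016/15 - 709/2688 = -304627/4480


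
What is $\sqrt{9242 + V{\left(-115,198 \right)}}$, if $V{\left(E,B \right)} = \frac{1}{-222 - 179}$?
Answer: $\frac{\sqrt{1486122441}}{401} \approx 96.135$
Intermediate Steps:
$V{\left(E,B \right)} = - \frac{1}{401}$ ($V{\left(E,B \right)} = \frac{1}{-401} = - \frac{1}{401}$)
$\sqrt{9242 + V{\left(-115,198 \right)}} = \sqrt{9242 - \frac{1}{401}} = \sqrt{\frac{3706041}{401}} = \frac{\sqrt{1486122441}}{401}$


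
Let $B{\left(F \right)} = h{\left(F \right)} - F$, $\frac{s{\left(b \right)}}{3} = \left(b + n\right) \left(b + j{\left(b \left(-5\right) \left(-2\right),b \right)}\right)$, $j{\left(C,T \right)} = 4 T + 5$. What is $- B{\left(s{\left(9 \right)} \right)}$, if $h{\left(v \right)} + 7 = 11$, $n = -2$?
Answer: $1046$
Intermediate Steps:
$h{\left(v \right)} = 4$ ($h{\left(v \right)} = -7 + 11 = 4$)
$j{\left(C,T \right)} = 5 + 4 T$
$s{\left(b \right)} = 3 \left(-2 + b\right) \left(5 + 5 b\right)$ ($s{\left(b \right)} = 3 \left(b - 2\right) \left(b + \left(5 + 4 b\right)\right) = 3 \left(-2 + b\right) \left(5 + 5 b\right)$)
$B{\left(F \right)} = 4 - F$
$- B{\left(s{\left(9 \right)} \right)} = - (4 - \left(-30 - 135 + 15 \cdot 9^{2}\right)) = - (4 - \left(-30 - 135 + 15 \cdot 81\right)) = - (4 - \left(-30 - 135 + 1215\right)) = - (4 - 1050) = \left(-1\right) \left(-1046\right) = 1046$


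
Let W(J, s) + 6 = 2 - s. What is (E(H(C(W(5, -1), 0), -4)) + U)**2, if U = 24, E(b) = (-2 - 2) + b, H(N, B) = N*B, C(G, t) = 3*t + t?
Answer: 400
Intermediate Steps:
W(J, s) = -4 - s (W(J, s) = -6 + (2 - s) = -4 - s)
C(G, t) = 4*t
H(N, B) = B*N
E(b) = -4 + b
(E(H(C(W(5, -1), 0), -4)) + U)**2 = ((-4 - 16*0) + 24)**2 = ((-4 - 4*0) + 24)**2 = ((-4 + 0) + 24)**2 = (-4 + 24)**2 = 20**2 = 400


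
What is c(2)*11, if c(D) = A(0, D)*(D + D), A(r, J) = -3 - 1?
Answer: -176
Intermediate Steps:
A(r, J) = -4
c(D) = -8*D (c(D) = -4*(D + D) = -8*D)
c(2)*11 = -8*2*11 = -16*11 = -176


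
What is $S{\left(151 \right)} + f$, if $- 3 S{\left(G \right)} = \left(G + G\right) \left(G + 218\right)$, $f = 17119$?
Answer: $-20027$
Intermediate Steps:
$S{\left(G \right)} = - \frac{2 G \left(218 + G\right)}{3}$ ($S{\left(G \right)} = - \frac{\left(G + G\right) \left(G + 218\right)}{3} = - \frac{2 G \left(218 + G\right)}{3}$)
$S{\left(151 \right)} + f = \left(- \frac{2}{3}\right) 151 \left(218 + 151\right) + 17119 = \left(- \frac{2}{3}\right) 151 \cdot 369 + 17119 = -37146 + 17119 = -20027$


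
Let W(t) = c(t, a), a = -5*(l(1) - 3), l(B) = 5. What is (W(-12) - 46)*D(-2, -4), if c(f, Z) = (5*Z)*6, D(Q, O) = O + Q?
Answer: 2076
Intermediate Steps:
a = -10 (a = -5*(5 - 3) = -5*2 = -10)
c(f, Z) = 30*Z
W(t) = -300 (W(t) = 30*(-10) = -300)
(W(-12) - 46)*D(-2, -4) = (-300 - 46)*(-4 - 2) = -346*(-6) = 2076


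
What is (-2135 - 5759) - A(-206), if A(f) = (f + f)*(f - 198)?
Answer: -174342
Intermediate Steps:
A(f) = 2*f*(-198 + f) (A(f) = (2*f)*(-198 + f) = 2*f*(-198 + f))
(-2135 - 5759) - A(-206) = (-2135 - 5759) - 2*(-206)*(-198 - 206) = -7894 - 2*(-206)*(-404) = -7894 - 1*166448 = -7894 - 166448 = -174342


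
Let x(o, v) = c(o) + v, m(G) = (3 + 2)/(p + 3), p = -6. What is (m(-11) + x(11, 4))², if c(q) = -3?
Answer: 4/9 ≈ 0.44444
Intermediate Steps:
m(G) = -5/3 (m(G) = (3 + 2)/(-6 + 3) = 5/(-3) = 5*(-⅓) = -5/3)
x(o, v) = -3 + v
(m(-11) + x(11, 4))² = (-5/3 + (-3 + 4))² = (-5/3 + 1)² = (-⅔)² = 4/9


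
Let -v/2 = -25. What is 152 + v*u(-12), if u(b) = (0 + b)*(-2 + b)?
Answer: 8552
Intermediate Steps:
v = 50 (v = -2*(-25) = 50)
u(b) = b*(-2 + b)
152 + v*u(-12) = 152 + 50*(-12*(-2 - 12)) = 152 + 50*(-12*(-14)) = 152 + 50*168 = 152 + 8400 = 8552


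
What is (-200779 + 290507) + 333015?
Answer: 422743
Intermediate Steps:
(-200779 + 290507) + 333015 = 89728 + 333015 = 422743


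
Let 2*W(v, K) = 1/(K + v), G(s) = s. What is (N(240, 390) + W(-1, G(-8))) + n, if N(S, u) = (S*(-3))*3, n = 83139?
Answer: 1457621/18 ≈ 80979.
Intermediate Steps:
W(v, K) = 1/(2*(K + v))
N(S, u) = -9*S (N(S, u) = -3*S*3 = -9*S)
(N(240, 390) + W(-1, G(-8))) + n = (-9*240 + 1/(2*(-8 - 1))) + 83139 = (-2160 + (1/2)/(-9)) + 83139 = (-2160 + (1/2)*(-1/9)) + 83139 = (-2160 - 1/18) + 83139 = -38881/18 + 83139 = 1457621/18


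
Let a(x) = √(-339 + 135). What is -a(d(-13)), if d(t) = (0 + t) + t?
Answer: -2*I*√51 ≈ -14.283*I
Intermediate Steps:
d(t) = 2*t (d(t) = t + t = 2*t)
a(x) = 2*I*√51 (a(x) = √(-204) = 2*I*√51)
-a(d(-13)) = -2*I*√51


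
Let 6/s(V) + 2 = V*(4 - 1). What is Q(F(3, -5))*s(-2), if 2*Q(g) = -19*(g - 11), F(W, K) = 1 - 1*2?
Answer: -171/2 ≈ -85.500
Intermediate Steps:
F(W, K) = -1 (F(W, K) = 1 - 2 = -1)
s(V) = 6/(-2 + 3*V) (s(V) = 6/(-2 + V*(4 - 1)) = 6/(-2 + V*3) = 6/(-2 + 3*V))
Q(g) = 209/2 - 19*g/2 (Q(g) = (-19*(g - 11))/2 = (-19*(-11 + g))/2 = (209 - 19*g)/2 = 209/2 - 19*g/2)
Q(F(3, -5))*s(-2) = (209/2 - 19/2*(-1))*(6/(-2 + 3*(-2))) = (209/2 + 19/2)*(6/(-2 - 6)) = 114*(6/(-8)) = 114*(6*(-1/8)) = 114*(-3/4) = -171/2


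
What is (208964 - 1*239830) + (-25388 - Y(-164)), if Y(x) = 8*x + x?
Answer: -54778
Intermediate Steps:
Y(x) = 9*x
(208964 - 1*239830) + (-25388 - Y(-164)) = (208964 - 1*239830) + (-25388 - 9*(-164)) = (208964 - 239830) + (-25388 - 1*(-1476)) = -30866 + (-25388 + 1476) = -30866 - 23912 = -54778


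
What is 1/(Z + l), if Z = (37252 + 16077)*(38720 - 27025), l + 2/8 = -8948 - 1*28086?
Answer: 4/2494582483 ≈ 1.6035e-9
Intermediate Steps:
l = -148137/4 (l = -¼ + (-8948 - 1*28086) = -¼ + (-8948 - 28086) = -¼ - 37034 = -148137/4 ≈ -37034.)
Z = 623682655 (Z = 53329*11695 = 623682655)
1/(Z + l) = 1/(623682655 - 148137/4) = 1/(2494582483/4) = 4/2494582483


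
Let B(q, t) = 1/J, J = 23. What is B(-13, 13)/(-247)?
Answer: -1/5681 ≈ -0.00017603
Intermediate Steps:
B(q, t) = 1/23
B(-13, 13)/(-247) = (1/23)/(-247) = (1/23)*(-1/247) = -1/5681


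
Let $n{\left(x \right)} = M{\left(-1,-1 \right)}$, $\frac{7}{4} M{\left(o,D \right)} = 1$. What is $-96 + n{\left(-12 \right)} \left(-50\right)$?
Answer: $- \frac{872}{7} \approx -124.57$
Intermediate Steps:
$M{\left(o,D \right)} = \frac{4}{7}$ ($M{\left(o,D \right)} = \frac{4}{7} \cdot 1 = \frac{4}{7}$)
$n{\left(x \right)} = \frac{4}{7}$
$-96 + n{\left(-12 \right)} \left(-50\right) = -96 + \frac{4}{7} \left(-50\right) = -96 - \frac{200}{7} = - \frac{872}{7}$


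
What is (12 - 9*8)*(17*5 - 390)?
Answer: 18300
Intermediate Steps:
(12 - 9*8)*(17*5 - 390) = (12 - 72)*(85 - 390) = -60*(-305) = 18300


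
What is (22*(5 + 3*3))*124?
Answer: 38192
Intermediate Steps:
(22*(5 + 3*3))*124 = (22*(5 + 9))*124 = (22*14)*124 = 308*124 = 38192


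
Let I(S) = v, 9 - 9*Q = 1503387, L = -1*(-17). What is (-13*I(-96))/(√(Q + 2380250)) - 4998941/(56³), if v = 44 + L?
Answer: -4998941/175616 - 793*√61478/368868 ≈ -28.998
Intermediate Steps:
L = 17
Q = -167042 (Q = 1 - ⅑*1503387 = 1 - 167043 = -167042)
v = 61 (v = 44 + 17 = 61)
I(S) = 61
(-13*I(-96))/(√(Q + 2380250)) - 4998941/(56³) = (-13*61)/(√(-167042 + 2380250)) - 4998941/(56³) = -793*√61478/368868 - 4998941/175616 = -4998941/175616 - 793*√61478/368868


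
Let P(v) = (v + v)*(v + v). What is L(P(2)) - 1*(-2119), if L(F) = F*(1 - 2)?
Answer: 2103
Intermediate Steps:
P(v) = 4*v**2 (P(v) = (2*v)*(2*v) = 4*v**2)
L(F) = -F (L(F) = F*(-1) = -F)
L(P(2)) - 1*(-2119) = -4*2**2 - 1*(-2119) = -4*4 + 2119 = -1*16 + 2119 = -16 + 2119 = 2103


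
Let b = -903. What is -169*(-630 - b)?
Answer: -46137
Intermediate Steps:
-169*(-630 - b) = -169*(-630 - 1*(-903)) = -169*(-630 + 903) = -169*273 = -46137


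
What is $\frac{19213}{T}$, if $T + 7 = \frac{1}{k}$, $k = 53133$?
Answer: $- \frac{1020844329}{371930} \approx -2744.7$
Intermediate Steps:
$T = - \frac{371930}{53133}$ ($T = -7 + \frac{1}{53133} = - \frac{371930}{53133} \approx -7.0$)
$\frac{19213}{T} = \frac{19213}{- \frac{371930}{53133}} = 19213 \left(- \frac{53133}{371930}\right) = - \frac{1020844329}{371930}$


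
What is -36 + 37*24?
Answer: 852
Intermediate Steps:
-36 + 37*24 = -36 + 888 = 852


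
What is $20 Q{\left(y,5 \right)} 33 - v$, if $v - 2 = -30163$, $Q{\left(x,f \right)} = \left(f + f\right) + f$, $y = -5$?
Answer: $40061$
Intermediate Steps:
$Q{\left(x,f \right)} = 3 f$ ($Q{\left(x,f \right)} = 2 f + f = 3 f$)
$v = -30161$ ($v = 2 - 30163 = -30161$)
$20 Q{\left(y,5 \right)} 33 - v = 20 \cdot 3 \cdot 5 \cdot 33 - -30161 = 20 \cdot 15 \cdot 33 + 30161 = 300 \cdot 33 + 30161 = 9900 + 30161 = 40061$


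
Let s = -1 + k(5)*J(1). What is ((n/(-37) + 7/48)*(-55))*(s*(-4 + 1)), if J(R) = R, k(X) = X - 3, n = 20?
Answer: -38555/592 ≈ -65.127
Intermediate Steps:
k(X) = -3 + X
s = 1 (s = -1 + (-3 + 5)*1 = -1 + 2*1 = -1 + 2 = 1)
((n/(-37) + 7/48)*(-55))*(s*(-4 + 1)) = ((20/(-37) + 7/48)*(-55))*(1*(-4 + 1)) = ((20*(-1/37) + 7*(1/48))*(-55))*(1*(-3)) = ((-20/37 + 7/48)*(-55))*(-3) = -701/1776*(-55)*(-3) = (38555/1776)*(-3) = -38555/592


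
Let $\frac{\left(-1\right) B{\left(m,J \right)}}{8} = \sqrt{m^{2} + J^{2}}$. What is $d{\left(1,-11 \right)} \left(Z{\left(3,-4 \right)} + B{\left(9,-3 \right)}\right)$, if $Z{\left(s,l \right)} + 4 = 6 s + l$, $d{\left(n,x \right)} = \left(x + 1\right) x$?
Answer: $1100 - 2640 \sqrt{10} \approx -7248.4$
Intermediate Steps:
$d{\left(n,x \right)} = x \left(1 + x\right)$ ($d{\left(n,x \right)} = \left(1 + x\right) x = x \left(1 + x\right)$)
$B{\left(m,J \right)} = - 8 \sqrt{J^{2} + m^{2}}$ ($B{\left(m,J \right)} = - 8 \sqrt{m^{2} + J^{2}} = - 8 \sqrt{J^{2} + m^{2}}$)
$Z{\left(s,l \right)} = -4 + l + 6 s$ ($Z{\left(s,l \right)} = -4 + \left(6 s + l\right) = -4 + \left(l + 6 s\right) = -4 + l + 6 s$)
$d{\left(1,-11 \right)} \left(Z{\left(3,-4 \right)} + B{\left(9,-3 \right)}\right) = - 11 \left(1 - 11\right) \left(\left(-4 - 4 + 6 \cdot 3\right) - 8 \sqrt{\left(-3\right)^{2} + 9^{2}}\right) = \left(-11\right) \left(-10\right) \left(\left(-4 - 4 + 18\right) - 8 \sqrt{9 + 81}\right) = 110 \left(10 - 8 \sqrt{90}\right) = 110 \left(10 - 8 \cdot 3 \sqrt{10}\right) = 110 \left(10 - 24 \sqrt{10}\right) = 1100 - 2640 \sqrt{10}$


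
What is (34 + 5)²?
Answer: 1521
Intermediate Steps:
(34 + 5)² = 39² = 1521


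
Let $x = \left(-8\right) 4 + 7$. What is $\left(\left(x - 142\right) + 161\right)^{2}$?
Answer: $36$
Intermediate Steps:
$x = -25$ ($x = -32 + 7 = -25$)
$\left(\left(x - 142\right) + 161\right)^{2} = \left(\left(-25 - 142\right) + 161\right)^{2} = \left(-167 + 161\right)^{2} = \left(-6\right)^{2} = 36$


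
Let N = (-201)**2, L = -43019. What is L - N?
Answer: -83420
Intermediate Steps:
N = 40401
L - N = -43019 - 1*40401 = -43019 - 40401 = -83420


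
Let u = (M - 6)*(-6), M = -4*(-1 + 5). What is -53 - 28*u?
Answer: -3749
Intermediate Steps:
M = -16 (M = -4*4 = -16)
u = 132 (u = (-16 - 6)*(-6) = -22*(-6) = 132)
-53 - 28*u = -53 - 28*132 = -53 - 3696 = -3749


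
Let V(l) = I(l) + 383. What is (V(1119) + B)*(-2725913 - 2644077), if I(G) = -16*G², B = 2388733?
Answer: 94755943745400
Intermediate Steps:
V(l) = 383 - 16*l² (V(l) = -16*l² + 383 = 383 - 16*l²)
(V(1119) + B)*(-2725913 - 2644077) = ((383 - 16*1119²) + 2388733)*(-2725913 - 2644077) = ((383 - 16*1252161) + 2388733)*(-5369990) = ((383 - 20034576) + 2388733)*(-5369990) = (-20034193 + 2388733)*(-5369990) = -17645460*(-5369990) = 94755943745400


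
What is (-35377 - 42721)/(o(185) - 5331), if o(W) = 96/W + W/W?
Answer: 7224065/492977 ≈ 14.654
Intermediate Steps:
o(W) = 1 + 96/W (o(W) = 96/W + 1 = 1 + 96/W)
(-35377 - 42721)/(o(185) - 5331) = (-35377 - 42721)/((96 + 185)/185 - 5331) = -78098/((1/185)*281 - 5331) = -78098/(281/185 - 5331) = -78098/(-985954/185) = -78098*(-185/985954) = 7224065/492977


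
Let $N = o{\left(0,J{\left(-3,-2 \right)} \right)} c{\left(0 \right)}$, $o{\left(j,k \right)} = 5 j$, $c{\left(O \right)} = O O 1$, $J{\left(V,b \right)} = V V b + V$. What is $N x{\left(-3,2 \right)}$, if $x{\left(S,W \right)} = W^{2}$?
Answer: $0$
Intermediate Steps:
$J{\left(V,b \right)} = V + b V^{2}$ ($J{\left(V,b \right)} = V^{2} b + V = b V^{2} + V = V + b V^{2}$)
$c{\left(O \right)} = O^{2}$ ($c{\left(O \right)} = O^{2} \cdot 1 = O^{2}$)
$N = 0$ ($N = 5 \cdot 0 \cdot 0^{2} = 0 \cdot 0 = 0$)
$N x{\left(-3,2 \right)} = 0 \cdot 2^{2} = 0 \cdot 4 = 0$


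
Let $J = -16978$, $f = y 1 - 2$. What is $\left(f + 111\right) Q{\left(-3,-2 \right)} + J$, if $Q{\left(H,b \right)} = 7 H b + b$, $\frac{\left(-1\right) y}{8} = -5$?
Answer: $-11018$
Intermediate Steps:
$y = 40$ ($y = \left(-8\right) \left(-5\right) = 40$)
$f = 38$ ($f = 40 \cdot 1 - 2 = 40 - 2 = 38$)
$Q{\left(H,b \right)} = b + 7 H b$ ($Q{\left(H,b \right)} = 7 H b + b = b + 7 H b$)
$\left(f + 111\right) Q{\left(-3,-2 \right)} + J = \left(38 + 111\right) \left(- 2 \left(1 + 7 \left(-3\right)\right)\right) - 16978 = 149 \left(- 2 \left(1 - 21\right)\right) - 16978 = 149 \left(\left(-2\right) \left(-20\right)\right) - 16978 = 149 \cdot 40 - 16978 = 5960 - 16978 = -11018$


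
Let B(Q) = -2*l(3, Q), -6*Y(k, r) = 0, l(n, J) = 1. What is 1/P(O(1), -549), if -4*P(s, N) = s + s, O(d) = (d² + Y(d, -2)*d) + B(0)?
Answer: 2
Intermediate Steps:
Y(k, r) = 0 (Y(k, r) = -⅙*0 = 0)
B(Q) = -2 (B(Q) = -2*1 = -2)
O(d) = -2 + d² (O(d) = (d² + 0*d) - 2 = (d² + 0) - 2 = d² - 2 = -2 + d²)
P(s, N) = -s/2 (P(s, N) = -(s + s)/4 = -s/2)
1/P(O(1), -549) = 1/(-(-2 + 1²)/2) = 1/(-(-2 + 1)/2) = 1/(-½*(-1)) = 1/(½) = 2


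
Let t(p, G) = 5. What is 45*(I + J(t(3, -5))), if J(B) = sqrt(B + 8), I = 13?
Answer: 585 + 45*sqrt(13) ≈ 747.25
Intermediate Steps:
J(B) = sqrt(8 + B)
45*(I + J(t(3, -5))) = 45*(13 + sqrt(8 + 5)) = 45*(13 + sqrt(13)) = 585 + 45*sqrt(13)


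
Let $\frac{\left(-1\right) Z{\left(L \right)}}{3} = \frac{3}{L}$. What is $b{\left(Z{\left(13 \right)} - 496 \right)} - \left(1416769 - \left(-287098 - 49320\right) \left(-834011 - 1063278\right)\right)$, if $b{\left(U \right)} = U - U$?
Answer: $638280754033$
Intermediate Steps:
$Z{\left(L \right)} = - \frac{9}{L}$ ($Z{\left(L \right)} = - 3 \frac{3}{L} = - \frac{9}{L}$)
$b{\left(U \right)} = 0$
$b{\left(Z{\left(13 \right)} - 496 \right)} - \left(1416769 - \left(-287098 - 49320\right) \left(-834011 - 1063278\right)\right) = 0 - \left(1416769 - \left(-287098 - 49320\right) \left(-834011 - 1063278\right)\right) = 0 - \left(1416769 - \left(-336418\right) \left(-1897289\right)\right) = 0 - \left(1416769 - 638282170802\right) = 0 - -638280754033 = 0 + 638280754033 = 638280754033$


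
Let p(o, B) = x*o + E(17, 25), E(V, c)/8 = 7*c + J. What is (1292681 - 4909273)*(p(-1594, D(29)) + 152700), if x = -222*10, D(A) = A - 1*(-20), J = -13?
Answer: -13354902480192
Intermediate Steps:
D(A) = 20 + A (D(A) = A + 20 = 20 + A)
E(V, c) = -104 + 56*c (E(V, c) = 8*(7*c - 13) = 8*(-13 + 7*c) = -104 + 56*c)
x = -2220
p(o, B) = 1296 - 2220*o (p(o, B) = -2220*o + (-104 + 56*25) = -2220*o + (-104 + 1400) = -2220*o + 1296 = 1296 - 2220*o)
(1292681 - 4909273)*(p(-1594, D(29)) + 152700) = (1292681 - 4909273)*((1296 - 2220*(-1594)) + 152700) = -3616592*((1296 + 3538680) + 152700) = -3616592*(3539976 + 152700) = -3616592*3692676 = -13354902480192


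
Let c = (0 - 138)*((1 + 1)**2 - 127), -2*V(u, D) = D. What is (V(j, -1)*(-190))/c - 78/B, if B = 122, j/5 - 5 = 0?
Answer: -667781/1035414 ≈ -0.64494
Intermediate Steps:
j = 25 (j = 25 + 5*0 = 25 + 0 = 25)
V(u, D) = -D/2
c = 16974 (c = -138*(2**2 - 127) = -138*(4 - 127) = -138*(-123) = 16974)
(V(j, -1)*(-190))/c - 78/B = (-1/2*(-1)*(-190))/16974 - 78/122 = ((1/2)*(-190))*(1/16974) - 78*1/122 = -95*1/16974 - 39/61 = -95/16974 - 39/61 = -667781/1035414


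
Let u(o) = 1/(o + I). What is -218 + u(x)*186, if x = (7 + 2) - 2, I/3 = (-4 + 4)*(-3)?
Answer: -1340/7 ≈ -191.43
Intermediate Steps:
I = 0 (I = 3*((-4 + 4)*(-3)) = 3*(0*(-3)) = 3*0 = 0)
x = 7 (x = 9 - 2 = 7)
u(o) = 1/o (u(o) = 1/(o + 0) = 1/o)
-218 + u(x)*186 = -218 + 186/7 = -1340/7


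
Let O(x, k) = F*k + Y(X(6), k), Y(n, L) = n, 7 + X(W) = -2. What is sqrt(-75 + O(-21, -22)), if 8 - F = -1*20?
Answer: 10*I*sqrt(7) ≈ 26.458*I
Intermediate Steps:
X(W) = -9 (X(W) = -7 - 2 = -9)
F = 28 (F = 8 - (-1)*20 = 8 - 1*(-20) = 8 + 20 = 28)
O(x, k) = -9 + 28*k (O(x, k) = 28*k - 9 = -9 + 28*k)
sqrt(-75 + O(-21, -22)) = sqrt(-75 + (-9 + 28*(-22))) = sqrt(-75 + (-9 - 616)) = sqrt(-75 - 625) = sqrt(-700) = 10*I*sqrt(7)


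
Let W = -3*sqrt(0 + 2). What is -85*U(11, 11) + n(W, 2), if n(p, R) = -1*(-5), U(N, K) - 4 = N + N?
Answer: -2205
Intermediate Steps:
U(N, K) = 4 + 2*N (U(N, K) = 4 + (N + N) = 4 + 2*N)
W = -3*sqrt(2) ≈ -4.2426
n(p, R) = 5
-85*U(11, 11) + n(W, 2) = -85*(4 + 2*11) + 5 = -85*(4 + 22) + 5 = -85*26 + 5 = -2210 + 5 = -2205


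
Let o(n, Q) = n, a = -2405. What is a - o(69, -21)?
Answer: -2474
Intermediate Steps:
a - o(69, -21) = -2405 - 1*69 = -2405 - 69 = -2474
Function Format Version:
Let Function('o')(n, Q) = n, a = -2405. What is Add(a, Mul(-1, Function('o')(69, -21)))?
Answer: -2474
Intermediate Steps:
Add(a, Mul(-1, Function('o')(69, -21))) = Add(-2405, Mul(-1, 69)) = Add(-2405, -69) = -2474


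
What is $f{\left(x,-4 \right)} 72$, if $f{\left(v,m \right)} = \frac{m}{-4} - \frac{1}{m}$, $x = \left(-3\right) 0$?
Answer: $90$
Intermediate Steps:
$x = 0$
$f{\left(v,m \right)} = - \frac{1}{m} - \frac{m}{4}$ ($f{\left(v,m \right)} = m \left(- \frac{1}{4}\right) - \frac{1}{m} = - \frac{m}{4} - \frac{1}{m} = - \frac{1}{m} - \frac{m}{4}$)
$f{\left(x,-4 \right)} 72 = \left(- \frac{1}{-4} - -1\right) 72 = \left(\left(-1\right) \left(- \frac{1}{4}\right) + 1\right) 72 = \left(\frac{1}{4} + 1\right) 72 = \frac{5}{4} \cdot 72 = 90$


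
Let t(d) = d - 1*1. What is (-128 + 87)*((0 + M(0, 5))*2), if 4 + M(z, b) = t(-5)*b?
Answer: 2788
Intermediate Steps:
t(d) = -1 + d (t(d) = d - 1 = -1 + d)
M(z, b) = -4 - 6*b (M(z, b) = -4 + (-1 - 5)*b = -4 - 6*b)
(-128 + 87)*((0 + M(0, 5))*2) = (-128 + 87)*((0 + (-4 - 6*5))*2) = -41*(0 + (-4 - 30))*2 = -41*(0 - 34)*2 = -(-1394)*2 = -41*(-68) = 2788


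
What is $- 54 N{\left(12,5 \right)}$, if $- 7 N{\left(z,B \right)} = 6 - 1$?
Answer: $\frac{270}{7} \approx 38.571$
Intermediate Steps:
$N{\left(z,B \right)} = - \frac{5}{7}$ ($N{\left(z,B \right)} = - \frac{6 - 1}{7} = \left(- \frac{1}{7}\right) 5 = - \frac{5}{7}$)
$- 54 N{\left(12,5 \right)} = \left(-54\right) \left(- \frac{5}{7}\right) = \frac{270}{7}$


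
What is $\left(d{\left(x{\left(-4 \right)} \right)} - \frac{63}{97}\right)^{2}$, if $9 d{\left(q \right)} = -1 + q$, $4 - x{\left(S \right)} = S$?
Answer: $\frac{12544}{762129} \approx 0.016459$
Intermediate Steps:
$x{\left(S \right)} = 4 - S$
$d{\left(q \right)} = - \frac{1}{9} + \frac{q}{9}$ ($d{\left(q \right)} = \frac{-1 + q}{9} = - \frac{1}{9} + \frac{q}{9}$)
$\left(d{\left(x{\left(-4 \right)} \right)} - \frac{63}{97}\right)^{2} = \left(\left(- \frac{1}{9} + \frac{4 - -4}{9}\right) - \frac{63}{97}\right)^{2} = \left(\left(- \frac{1}{9} + \frac{4 + 4}{9}\right) - \frac{63}{97}\right)^{2} = \left(\left(- \frac{1}{9} + \frac{1}{9} \cdot 8\right) - \frac{63}{97}\right)^{2} = \left(\left(- \frac{1}{9} + \frac{8}{9}\right) - \frac{63}{97}\right)^{2} = \left(\frac{7}{9} - \frac{63}{97}\right)^{2} = \left(\frac{112}{873}\right)^{2} = \frac{12544}{762129}$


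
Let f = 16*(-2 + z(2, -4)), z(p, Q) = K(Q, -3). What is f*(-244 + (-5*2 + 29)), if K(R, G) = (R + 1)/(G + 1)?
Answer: 1800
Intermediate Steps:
K(R, G) = (1 + R)/(1 + G)
z(p, Q) = -1/2 - Q/2 (z(p, Q) = (1 + Q)/(1 - 3) = (1 + Q)/(-2) = -(1 + Q)/2 = -1/2 - Q/2)
f = -8 (f = 16*(-2 + (-1/2 - 1/2*(-4))) = 16*(-2 + (-1/2 + 2)) = 16*(-2 + 3/2) = 16*(-1/2) = -8)
f*(-244 + (-5*2 + 29)) = -8*(-244 + (-5*2 + 29)) = -8*(-244 + (-10 + 29)) = -8*(-244 + 19) = -8*(-225) = 1800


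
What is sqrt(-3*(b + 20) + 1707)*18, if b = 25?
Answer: 36*sqrt(393) ≈ 713.67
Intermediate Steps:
sqrt(-3*(b + 20) + 1707)*18 = sqrt(-3*(25 + 20) + 1707)*18 = sqrt(-3*45 + 1707)*18 = sqrt(-135 + 1707)*18 = sqrt(1572)*18 = (2*sqrt(393))*18 = 36*sqrt(393)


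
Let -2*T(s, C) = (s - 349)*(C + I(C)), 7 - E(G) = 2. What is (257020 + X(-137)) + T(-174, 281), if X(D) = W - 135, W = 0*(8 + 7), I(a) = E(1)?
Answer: 331674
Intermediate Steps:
E(G) = 5 (E(G) = 7 - 1*2 = 7 - 2 = 5)
I(a) = 5
W = 0 (W = 0*15 = 0)
X(D) = -135 (X(D) = 0 - 135 = -135)
T(s, C) = -(-349 + s)*(5 + C)/2 (T(s, C) = -(s - 349)*(C + 5)/2 = -(-349 + s)*(5 + C)/2)
(257020 + X(-137)) + T(-174, 281) = (257020 - 135) + (1745/2 - 5/2*(-174) + (349/2)*281 - ½*281*(-174)) = 256885 + (1745/2 + 435 + 98069/2 + 24447) = 256885 + 74789 = 331674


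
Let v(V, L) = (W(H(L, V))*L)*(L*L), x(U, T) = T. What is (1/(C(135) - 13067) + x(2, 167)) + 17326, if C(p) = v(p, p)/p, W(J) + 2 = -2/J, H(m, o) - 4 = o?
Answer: 121039542170/6919313 ≈ 17493.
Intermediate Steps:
H(m, o) = 4 + o
W(J) = -2 - 2/J
v(V, L) = L**3*(-2 - 2/(4 + V)) (v(V, L) = ((-2 - 2/(4 + V))*L)*(L*L) = (L*(-2 - 2/(4 + V)))*L**2 = L**3*(-2 - 2/(4 + V)))
C(p) = 2*p**2*(-5 - p)/(4 + p) (C(p) = (2*p**3*(-5 - p)/(4 + p))/p = 2*p**2*(-5 - p)/(4 + p))
(1/(C(135) - 13067) + x(2, 167)) + 17326 = (1/(2*135**2*(-5 - 1*135)/(4 + 135) - 13067) + 167) + 17326 = (1/(2*18225*(-5 - 135)/139 - 13067) + 167) + 17326 = (1/(2*18225*(1/139)*(-140) - 13067) + 167) + 17326 = (1/(-5103000/139 - 13067) + 167) + 17326 = (1/(-6919313/139) + 167) + 17326 = (-139/6919313 + 167) + 17326 = 1155525132/6919313 + 17326 = 121039542170/6919313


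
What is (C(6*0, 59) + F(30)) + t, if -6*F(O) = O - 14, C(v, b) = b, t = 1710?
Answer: 5299/3 ≈ 1766.3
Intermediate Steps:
F(O) = 7/3 - O/6 (F(O) = -(O - 14)/6 = -(-14 + O)/6 = 7/3 - O/6)
(C(6*0, 59) + F(30)) + t = (59 + (7/3 - ⅙*30)) + 1710 = (59 + (7/3 - 5)) + 1710 = (59 - 8/3) + 1710 = 169/3 + 1710 = 5299/3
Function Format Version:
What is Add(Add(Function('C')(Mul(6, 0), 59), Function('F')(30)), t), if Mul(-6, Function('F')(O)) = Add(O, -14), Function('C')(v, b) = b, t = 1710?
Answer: Rational(5299, 3) ≈ 1766.3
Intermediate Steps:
Function('F')(O) = Add(Rational(7, 3), Mul(Rational(-1, 6), O)) (Function('F')(O) = Mul(Rational(-1, 6), Add(O, -14)) = Mul(Rational(-1, 6), Add(-14, O)) = Add(Rational(7, 3), Mul(Rational(-1, 6), O)))
Add(Add(Function('C')(Mul(6, 0), 59), Function('F')(30)), t) = Add(Add(59, Add(Rational(7, 3), Mul(Rational(-1, 6), 30))), 1710) = Add(Add(59, Add(Rational(7, 3), -5)), 1710) = Add(Add(59, Rational(-8, 3)), 1710) = Add(Rational(169, 3), 1710) = Rational(5299, 3)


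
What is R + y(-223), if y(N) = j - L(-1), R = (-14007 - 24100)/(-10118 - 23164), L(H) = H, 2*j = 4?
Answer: 137953/33282 ≈ 4.1450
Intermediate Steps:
j = 2 (j = (½)*4 = 2)
R = 38107/33282 (R = -38107/(-33282) = -38107*(-1/33282) = 38107/33282 ≈ 1.1450)
y(N) = 3 (y(N) = 2 - 1*(-1) = 2 + 1 = 3)
R + y(-223) = 38107/33282 + 3 = 137953/33282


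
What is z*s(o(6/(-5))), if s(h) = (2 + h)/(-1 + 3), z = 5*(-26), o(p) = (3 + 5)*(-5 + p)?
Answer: 3094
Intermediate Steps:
o(p) = -40 + 8*p (o(p) = 8*(-5 + p) = -40 + 8*p)
z = -130
s(h) = 1 + h/2 (s(h) = (2 + h)/2 = (2 + h)*(½) = 1 + h/2)
z*s(o(6/(-5))) = -130*(1 + (-40 + 8*(6/(-5)))/2) = -130*(1 + (-40 + 8*(6*(-⅕)))/2) = -130*(1 + (-40 + 8*(-6/5))/2) = -130*(1 + (-40 - 48/5)/2) = -130*(1 + (½)*(-248/5)) = -130*(1 - 124/5) = -130*(-119/5) = 3094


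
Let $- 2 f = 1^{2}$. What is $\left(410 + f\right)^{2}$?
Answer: $\frac{670761}{4} \approx 1.6769 \cdot 10^{5}$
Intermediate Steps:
$f = - \frac{1}{2}$ ($f = - \frac{1^{2}}{2} = \left(- \frac{1}{2}\right) 1 = - \frac{1}{2} \approx -0.5$)
$\left(410 + f\right)^{2} = \left(410 - \frac{1}{2}\right)^{2} = \left(\frac{819}{2}\right)^{2} = \frac{670761}{4}$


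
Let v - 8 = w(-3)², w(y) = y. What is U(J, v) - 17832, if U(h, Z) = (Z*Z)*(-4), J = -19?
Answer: -18988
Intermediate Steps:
v = 17 (v = 8 + (-3)² = 8 + 9 = 17)
U(h, Z) = -4*Z² (U(h, Z) = Z²*(-4) = -4*Z²)
U(J, v) - 17832 = -4*17² - 17832 = -4*289 - 17832 = -1156 - 17832 = -18988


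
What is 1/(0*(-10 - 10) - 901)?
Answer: -1/901 ≈ -0.0011099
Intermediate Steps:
1/(0*(-10 - 10) - 901) = 1/(0*(-20) - 901) = 1/(0 - 901) = 1/(-901) = -1/901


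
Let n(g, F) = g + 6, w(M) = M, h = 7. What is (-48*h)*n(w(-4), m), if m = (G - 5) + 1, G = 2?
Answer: -672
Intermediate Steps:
m = -2 (m = (2 - 5) + 1 = -3 + 1 = -2)
n(g, F) = 6 + g
(-48*h)*n(w(-4), m) = (-48*7)*(6 - 4) = -336*2 = -672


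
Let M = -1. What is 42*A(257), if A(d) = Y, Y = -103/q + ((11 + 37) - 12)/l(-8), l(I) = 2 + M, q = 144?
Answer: 35567/24 ≈ 1482.0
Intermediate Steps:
l(I) = 1 (l(I) = 2 - 1 = 1)
Y = 5081/144 (Y = -103/144 + ((11 + 37) - 12)/1 = -103*1/144 + (48 - 12)*1 = -103/144 + 36*1 = -103/144 + 36 = 5081/144 ≈ 35.285)
A(d) = 5081/144
42*A(257) = 42*(5081/144) = 35567/24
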